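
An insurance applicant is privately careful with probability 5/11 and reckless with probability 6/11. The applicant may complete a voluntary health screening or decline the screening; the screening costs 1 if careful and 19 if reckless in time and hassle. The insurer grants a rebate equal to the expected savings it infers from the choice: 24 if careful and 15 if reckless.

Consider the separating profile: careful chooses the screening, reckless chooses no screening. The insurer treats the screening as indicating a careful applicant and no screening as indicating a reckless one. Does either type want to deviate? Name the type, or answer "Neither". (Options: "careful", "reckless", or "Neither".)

Neither

The screening pays 24; no screening pays 15.
careful: assigned the screening, nets 24 − 1 = 23; deviating to no screening nets 15.
reckless: assigned no screening, nets 15; deviating to the screening nets 24 − 19 = 5.
Both types strictly prefer their assigned action; no profitable deviation.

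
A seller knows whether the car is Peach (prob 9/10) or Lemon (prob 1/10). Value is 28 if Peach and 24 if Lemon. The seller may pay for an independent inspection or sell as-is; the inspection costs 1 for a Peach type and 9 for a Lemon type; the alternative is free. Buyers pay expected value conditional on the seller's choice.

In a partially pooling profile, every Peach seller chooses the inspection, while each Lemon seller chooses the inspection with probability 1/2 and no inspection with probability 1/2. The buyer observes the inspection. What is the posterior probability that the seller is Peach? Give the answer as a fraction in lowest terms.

P(the inspection) = (9/10)·1 + (1/10)·(1/2) = 19/20.
By Bayes' rule, P(Peach | the inspection) = (9/10) / (19/20) = 18/19.

18/19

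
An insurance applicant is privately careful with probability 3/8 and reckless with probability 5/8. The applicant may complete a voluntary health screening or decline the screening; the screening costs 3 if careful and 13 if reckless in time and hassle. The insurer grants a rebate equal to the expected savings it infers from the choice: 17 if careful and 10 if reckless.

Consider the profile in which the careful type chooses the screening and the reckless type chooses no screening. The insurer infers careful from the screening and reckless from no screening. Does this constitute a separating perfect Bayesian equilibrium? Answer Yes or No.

Yes

Under these beliefs, the screening earns rebate 17 and no screening earns rebate 10.
careful: the screening nets 17 − 3 = 14; no screening nets 10. careful prefers the screening.
reckless: the screening nets 17 − 13 = 4; no screening nets 10. reckless prefers no screening.
Neither type deviates, so the separating profile is an equilibrium.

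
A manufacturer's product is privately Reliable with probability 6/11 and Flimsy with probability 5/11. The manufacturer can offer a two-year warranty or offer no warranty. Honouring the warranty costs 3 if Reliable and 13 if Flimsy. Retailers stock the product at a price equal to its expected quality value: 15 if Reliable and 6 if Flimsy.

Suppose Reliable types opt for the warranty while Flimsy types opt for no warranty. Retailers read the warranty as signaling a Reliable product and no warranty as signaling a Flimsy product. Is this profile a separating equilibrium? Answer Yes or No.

Yes

Under these beliefs, the warranty earns price 15 and no warranty earns price 6.
Reliable: the warranty nets 15 − 3 = 12; no warranty nets 6. Reliable prefers the warranty.
Flimsy: the warranty nets 15 − 13 = 2; no warranty nets 6. Flimsy prefers no warranty.
Neither type deviates, so the separating profile is an equilibrium.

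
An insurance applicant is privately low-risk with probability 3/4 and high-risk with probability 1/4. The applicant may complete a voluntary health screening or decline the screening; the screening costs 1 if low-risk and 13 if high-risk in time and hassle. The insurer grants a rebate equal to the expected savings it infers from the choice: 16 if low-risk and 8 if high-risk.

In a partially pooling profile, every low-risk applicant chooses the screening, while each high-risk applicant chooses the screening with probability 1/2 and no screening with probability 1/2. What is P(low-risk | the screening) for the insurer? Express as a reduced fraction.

P(the screening) = (3/4)·1 + (1/4)·(1/2) = 7/8.
By Bayes' rule, P(low-risk | the screening) = (3/4) / (7/8) = 6/7.

6/7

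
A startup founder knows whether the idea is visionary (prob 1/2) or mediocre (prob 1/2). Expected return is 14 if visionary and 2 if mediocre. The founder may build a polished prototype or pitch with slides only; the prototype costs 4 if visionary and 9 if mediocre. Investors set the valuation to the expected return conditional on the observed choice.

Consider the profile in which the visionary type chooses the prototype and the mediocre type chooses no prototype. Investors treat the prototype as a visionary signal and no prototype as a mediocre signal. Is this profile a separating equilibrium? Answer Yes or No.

Under these beliefs, the prototype earns valuation 14 and no prototype earns valuation 2.
visionary: the prototype nets 14 − 4 = 10; no prototype nets 2. visionary prefers the prototype.
mediocre: the prototype nets 14 − 9 = 5; no prototype nets 2. mediocre would deviate to the prototype.
mediocre has a profitable deviation, so the profile is not an equilibrium.

No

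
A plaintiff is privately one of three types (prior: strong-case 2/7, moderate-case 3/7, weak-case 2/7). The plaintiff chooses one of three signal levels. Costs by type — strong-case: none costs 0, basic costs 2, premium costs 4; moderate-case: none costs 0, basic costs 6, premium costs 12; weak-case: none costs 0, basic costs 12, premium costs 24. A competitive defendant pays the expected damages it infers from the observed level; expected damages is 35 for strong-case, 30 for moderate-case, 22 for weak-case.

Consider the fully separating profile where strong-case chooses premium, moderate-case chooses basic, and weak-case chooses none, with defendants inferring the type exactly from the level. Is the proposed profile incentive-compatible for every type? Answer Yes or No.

Yes

Separating settlements: premium → 35, basic → 30, none → 22.
strong-case (assigned premium): none: 22 − 0 = 22; basic: 30 − 2 = 28; premium: 35 − 4 = 31. strong-case stays.
moderate-case (assigned basic): none: 22 − 0 = 22; basic: 30 − 6 = 24; premium: 35 − 12 = 23. moderate-case stays.
weak-case (assigned none): none: 22 − 0 = 22; basic: 30 − 12 = 18; premium: 35 − 24 = 11. weak-case stays.
Every type prefers its assigned level; separation holds.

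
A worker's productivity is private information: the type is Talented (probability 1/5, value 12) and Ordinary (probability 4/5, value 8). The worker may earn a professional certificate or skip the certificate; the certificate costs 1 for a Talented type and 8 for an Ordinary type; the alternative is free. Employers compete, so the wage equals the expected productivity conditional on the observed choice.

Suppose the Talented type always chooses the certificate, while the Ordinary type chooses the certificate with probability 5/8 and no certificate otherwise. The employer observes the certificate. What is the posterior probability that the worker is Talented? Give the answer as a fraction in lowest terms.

P(the certificate) = (1/5)·1 + (4/5)·(5/8) = 7/10.
By Bayes' rule, P(Talented | the certificate) = (1/5) / (7/10) = 2/7.

2/7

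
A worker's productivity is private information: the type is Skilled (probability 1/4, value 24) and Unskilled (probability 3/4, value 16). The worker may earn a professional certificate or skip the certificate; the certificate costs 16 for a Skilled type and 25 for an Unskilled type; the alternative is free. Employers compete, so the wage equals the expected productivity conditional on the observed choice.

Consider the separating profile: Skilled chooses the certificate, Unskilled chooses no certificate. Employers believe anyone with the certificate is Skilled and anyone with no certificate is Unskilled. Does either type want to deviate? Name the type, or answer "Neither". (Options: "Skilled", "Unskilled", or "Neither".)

Skilled

The certificate pays 24; no certificate pays 16.
Skilled: assigned the certificate, nets 24 − 16 = 8; deviating to no certificate nets 16.
Unskilled: assigned no certificate, nets 16; deviating to the certificate nets 24 − 25 = -1.
The Skilled type gains 8 by deviating.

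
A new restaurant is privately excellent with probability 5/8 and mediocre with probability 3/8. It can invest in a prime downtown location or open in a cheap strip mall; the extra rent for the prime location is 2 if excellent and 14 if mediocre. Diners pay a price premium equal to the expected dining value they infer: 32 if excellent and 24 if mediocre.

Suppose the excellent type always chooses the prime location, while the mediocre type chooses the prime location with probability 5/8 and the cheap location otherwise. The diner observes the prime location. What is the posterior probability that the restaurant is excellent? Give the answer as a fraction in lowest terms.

P(the prime location) = (5/8)·1 + (3/8)·(5/8) = 55/64.
By Bayes' rule, P(excellent | the prime location) = (5/8) / (55/64) = 8/11.

8/11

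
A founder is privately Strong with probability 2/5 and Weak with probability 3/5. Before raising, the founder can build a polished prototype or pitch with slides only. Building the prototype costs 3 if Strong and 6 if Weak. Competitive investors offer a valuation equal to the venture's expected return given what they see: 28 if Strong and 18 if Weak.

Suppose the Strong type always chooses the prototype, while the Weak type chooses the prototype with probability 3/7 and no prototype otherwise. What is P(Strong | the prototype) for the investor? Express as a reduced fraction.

P(the prototype) = (2/5)·1 + (3/5)·(3/7) = 23/35.
By Bayes' rule, P(Strong | the prototype) = (2/5) / (23/35) = 14/23.

14/23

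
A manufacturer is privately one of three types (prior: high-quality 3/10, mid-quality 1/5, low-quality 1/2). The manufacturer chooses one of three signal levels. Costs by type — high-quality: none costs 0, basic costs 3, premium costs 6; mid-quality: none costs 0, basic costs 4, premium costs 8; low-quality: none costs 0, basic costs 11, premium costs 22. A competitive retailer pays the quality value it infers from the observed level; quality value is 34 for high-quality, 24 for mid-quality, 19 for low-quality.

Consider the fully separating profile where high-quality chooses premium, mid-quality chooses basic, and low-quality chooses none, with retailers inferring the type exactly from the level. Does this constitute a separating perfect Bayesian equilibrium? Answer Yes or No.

No

Separating prices: premium → 34, basic → 24, none → 19.
high-quality (assigned premium): none: 19 − 0 = 19; basic: 24 − 3 = 21; premium: 34 − 6 = 28. high-quality stays.
mid-quality (assigned basic): none: 19 − 0 = 19; basic: 24 − 4 = 20; premium: 34 − 8 = 26. mid-quality prefers premium.
low-quality (assigned none): none: 19 − 0 = 19; basic: 24 − 11 = 13; premium: 34 − 22 = 12. low-quality stays.
At least one type deviates; the separating profile fails.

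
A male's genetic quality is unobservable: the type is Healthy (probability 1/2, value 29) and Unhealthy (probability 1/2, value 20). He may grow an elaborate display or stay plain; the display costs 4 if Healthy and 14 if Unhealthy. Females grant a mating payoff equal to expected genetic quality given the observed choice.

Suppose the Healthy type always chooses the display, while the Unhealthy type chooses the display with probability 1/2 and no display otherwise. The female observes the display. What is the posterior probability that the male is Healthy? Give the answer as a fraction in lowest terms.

2/3

P(the display) = (1/2)·1 + (1/2)·(1/2) = 3/4.
By Bayes' rule, P(Healthy | the display) = (1/2) / (3/4) = 2/3.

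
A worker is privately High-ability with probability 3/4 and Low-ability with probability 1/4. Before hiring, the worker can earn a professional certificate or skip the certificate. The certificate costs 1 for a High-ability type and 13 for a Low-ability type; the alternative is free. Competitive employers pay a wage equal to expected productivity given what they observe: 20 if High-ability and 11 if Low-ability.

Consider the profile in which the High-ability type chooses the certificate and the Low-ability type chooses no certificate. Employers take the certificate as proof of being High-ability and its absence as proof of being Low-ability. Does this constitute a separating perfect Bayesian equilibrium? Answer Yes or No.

Under these beliefs, the certificate earns wage 20 and no certificate earns wage 11.
High-ability: the certificate nets 20 − 1 = 19; no certificate nets 11. High-ability prefers the certificate.
Low-ability: the certificate nets 20 − 13 = 7; no certificate nets 11. Low-ability prefers no certificate.
Neither type deviates, so the separating profile is an equilibrium.

Yes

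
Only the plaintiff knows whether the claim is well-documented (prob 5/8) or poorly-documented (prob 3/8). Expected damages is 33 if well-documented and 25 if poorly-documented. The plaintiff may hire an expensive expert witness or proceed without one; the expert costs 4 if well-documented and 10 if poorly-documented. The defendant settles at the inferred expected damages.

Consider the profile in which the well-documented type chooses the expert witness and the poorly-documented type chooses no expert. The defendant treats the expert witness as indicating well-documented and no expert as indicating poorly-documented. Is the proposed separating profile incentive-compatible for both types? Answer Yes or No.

Yes

Under these beliefs, the expert witness earns settlement 33 and no expert earns settlement 25.
well-documented: the expert witness nets 33 − 4 = 29; no expert nets 25. well-documented prefers the expert witness.
poorly-documented: the expert witness nets 33 − 10 = 23; no expert nets 25. poorly-documented prefers no expert.
Neither type deviates, so the separating profile is an equilibrium.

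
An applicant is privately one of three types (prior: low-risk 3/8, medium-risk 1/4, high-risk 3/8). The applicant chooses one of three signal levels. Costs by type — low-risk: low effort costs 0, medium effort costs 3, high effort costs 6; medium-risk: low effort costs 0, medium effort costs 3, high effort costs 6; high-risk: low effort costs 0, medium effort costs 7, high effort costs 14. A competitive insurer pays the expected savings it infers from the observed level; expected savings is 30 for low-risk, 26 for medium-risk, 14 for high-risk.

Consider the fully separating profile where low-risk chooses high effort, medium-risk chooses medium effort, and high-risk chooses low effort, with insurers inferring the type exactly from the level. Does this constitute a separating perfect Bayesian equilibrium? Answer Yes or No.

Separating rebates: high effort → 30, medium effort → 26, low effort → 14.
low-risk (assigned high effort): low effort: 14 − 0 = 14; medium effort: 26 − 3 = 23; high effort: 30 − 6 = 24. low-risk stays.
medium-risk (assigned medium effort): low effort: 14 − 0 = 14; medium effort: 26 − 3 = 23; high effort: 30 − 6 = 24. medium-risk prefers high effort.
high-risk (assigned low effort): low effort: 14 − 0 = 14; medium effort: 26 − 7 = 19; high effort: 30 − 14 = 16. high-risk prefers medium effort.
At least one type deviates; the separating profile fails.

No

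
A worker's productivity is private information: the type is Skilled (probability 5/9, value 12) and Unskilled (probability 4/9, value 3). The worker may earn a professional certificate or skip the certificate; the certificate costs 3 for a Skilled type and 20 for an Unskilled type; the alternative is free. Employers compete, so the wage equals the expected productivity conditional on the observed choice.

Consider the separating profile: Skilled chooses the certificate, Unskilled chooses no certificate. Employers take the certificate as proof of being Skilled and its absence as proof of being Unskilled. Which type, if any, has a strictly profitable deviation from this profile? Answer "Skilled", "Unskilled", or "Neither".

Neither

The certificate pays 12; no certificate pays 3.
Skilled: assigned the certificate, nets 12 − 3 = 9; deviating to no certificate nets 3.
Unskilled: assigned no certificate, nets 3; deviating to the certificate nets 12 − 20 = -8.
Both types strictly prefer their assigned action; no profitable deviation.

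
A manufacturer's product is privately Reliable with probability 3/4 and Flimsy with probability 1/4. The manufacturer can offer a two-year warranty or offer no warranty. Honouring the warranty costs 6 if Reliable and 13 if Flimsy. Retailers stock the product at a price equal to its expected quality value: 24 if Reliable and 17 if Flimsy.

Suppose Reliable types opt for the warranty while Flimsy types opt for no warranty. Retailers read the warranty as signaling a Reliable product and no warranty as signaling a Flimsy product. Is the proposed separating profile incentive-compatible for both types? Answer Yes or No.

Yes

Under these beliefs, the warranty earns price 24 and no warranty earns price 17.
Reliable: the warranty nets 24 − 6 = 18; no warranty nets 17. Reliable prefers the warranty.
Flimsy: the warranty nets 24 − 13 = 11; no warranty nets 17. Flimsy prefers no warranty.
Neither type deviates, so the separating profile is an equilibrium.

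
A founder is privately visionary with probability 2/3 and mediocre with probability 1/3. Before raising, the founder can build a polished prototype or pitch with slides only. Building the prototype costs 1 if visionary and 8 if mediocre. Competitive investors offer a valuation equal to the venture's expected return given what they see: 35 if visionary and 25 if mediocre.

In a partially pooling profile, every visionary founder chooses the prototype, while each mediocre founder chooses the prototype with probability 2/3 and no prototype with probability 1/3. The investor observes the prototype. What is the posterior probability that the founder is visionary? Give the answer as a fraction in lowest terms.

3/4

P(the prototype) = (2/3)·1 + (1/3)·(2/3) = 8/9.
By Bayes' rule, P(visionary | the prototype) = (2/3) / (8/9) = 3/4.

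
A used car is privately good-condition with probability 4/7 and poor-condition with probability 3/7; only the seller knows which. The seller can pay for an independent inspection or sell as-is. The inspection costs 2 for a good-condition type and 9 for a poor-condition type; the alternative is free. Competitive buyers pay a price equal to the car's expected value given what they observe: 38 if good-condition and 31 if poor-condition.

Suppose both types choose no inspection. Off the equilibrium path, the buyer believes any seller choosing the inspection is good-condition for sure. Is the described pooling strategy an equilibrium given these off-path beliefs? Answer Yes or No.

On path, the buyer holds the prior and pays 4/7·38 + 3/7·31 = 35. Off path (the inspection), believing good-condition, it pays 38.
good-condition: no inspection nets 35; the inspection nets 38 − 2 = 36. good-condition would deviate.
poor-condition: no inspection nets 35; the inspection nets 38 − 9 = 29. poor-condition stays.
A type deviates, so pooling fails.

No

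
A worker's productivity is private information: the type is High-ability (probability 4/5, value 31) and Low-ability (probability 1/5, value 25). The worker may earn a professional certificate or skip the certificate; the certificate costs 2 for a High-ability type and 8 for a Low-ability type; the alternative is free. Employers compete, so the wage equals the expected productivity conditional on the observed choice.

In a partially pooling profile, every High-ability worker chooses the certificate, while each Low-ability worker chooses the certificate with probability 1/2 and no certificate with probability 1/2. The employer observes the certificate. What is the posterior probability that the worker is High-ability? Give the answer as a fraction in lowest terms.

P(the certificate) = (4/5)·1 + (1/5)·(1/2) = 9/10.
By Bayes' rule, P(High-ability | the certificate) = (4/5) / (9/10) = 8/9.

8/9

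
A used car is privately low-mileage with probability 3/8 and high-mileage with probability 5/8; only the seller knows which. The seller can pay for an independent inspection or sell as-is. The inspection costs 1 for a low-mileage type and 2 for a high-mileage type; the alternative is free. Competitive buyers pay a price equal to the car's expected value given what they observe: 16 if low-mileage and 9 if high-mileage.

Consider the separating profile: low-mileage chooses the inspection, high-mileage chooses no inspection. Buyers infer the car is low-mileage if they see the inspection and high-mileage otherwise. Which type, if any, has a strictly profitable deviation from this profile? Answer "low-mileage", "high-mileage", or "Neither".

The inspection pays 16; no inspection pays 9.
low-mileage: assigned the inspection, nets 16 − 1 = 15; deviating to no inspection nets 9.
high-mileage: assigned no inspection, nets 9; deviating to the inspection nets 16 − 2 = 14.
The high-mileage type gains 5 by deviating.

high-mileage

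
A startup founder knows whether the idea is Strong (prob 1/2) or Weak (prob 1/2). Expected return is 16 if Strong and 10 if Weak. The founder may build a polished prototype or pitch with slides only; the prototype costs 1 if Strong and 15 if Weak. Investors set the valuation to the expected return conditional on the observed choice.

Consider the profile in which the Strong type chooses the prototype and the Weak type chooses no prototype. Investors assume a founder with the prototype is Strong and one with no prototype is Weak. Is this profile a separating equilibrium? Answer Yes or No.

Under these beliefs, the prototype earns valuation 16 and no prototype earns valuation 10.
Strong: the prototype nets 16 − 1 = 15; no prototype nets 10. Strong prefers the prototype.
Weak: the prototype nets 16 − 15 = 1; no prototype nets 10. Weak prefers no prototype.
Neither type deviates, so the separating profile is an equilibrium.

Yes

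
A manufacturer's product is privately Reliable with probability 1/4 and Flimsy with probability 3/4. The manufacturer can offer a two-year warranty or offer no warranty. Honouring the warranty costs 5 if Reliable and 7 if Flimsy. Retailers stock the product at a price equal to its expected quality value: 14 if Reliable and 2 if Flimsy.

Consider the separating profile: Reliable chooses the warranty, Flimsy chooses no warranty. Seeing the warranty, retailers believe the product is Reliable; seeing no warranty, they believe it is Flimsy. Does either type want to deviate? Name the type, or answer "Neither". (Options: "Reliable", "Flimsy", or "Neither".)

Flimsy

The warranty pays 14; no warranty pays 2.
Reliable: assigned the warranty, nets 14 − 5 = 9; deviating to no warranty nets 2.
Flimsy: assigned no warranty, nets 2; deviating to the warranty nets 14 − 7 = 7.
The Flimsy type gains 5 by deviating.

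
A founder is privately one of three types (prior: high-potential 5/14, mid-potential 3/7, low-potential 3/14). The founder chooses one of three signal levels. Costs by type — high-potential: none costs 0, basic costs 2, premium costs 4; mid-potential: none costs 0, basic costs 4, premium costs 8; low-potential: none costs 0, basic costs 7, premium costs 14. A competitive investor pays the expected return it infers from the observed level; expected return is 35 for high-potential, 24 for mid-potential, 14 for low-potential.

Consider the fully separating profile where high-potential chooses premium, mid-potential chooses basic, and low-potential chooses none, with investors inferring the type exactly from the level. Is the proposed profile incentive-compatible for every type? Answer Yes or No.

No

Separating valuations: premium → 35, basic → 24, none → 14.
high-potential (assigned premium): none: 14 − 0 = 14; basic: 24 − 2 = 22; premium: 35 − 4 = 31. high-potential stays.
mid-potential (assigned basic): none: 14 − 0 = 14; basic: 24 − 4 = 20; premium: 35 − 8 = 27. mid-potential prefers premium.
low-potential (assigned none): none: 14 − 0 = 14; basic: 24 − 7 = 17; premium: 35 − 14 = 21. low-potential prefers premium.
At least one type deviates; the separating profile fails.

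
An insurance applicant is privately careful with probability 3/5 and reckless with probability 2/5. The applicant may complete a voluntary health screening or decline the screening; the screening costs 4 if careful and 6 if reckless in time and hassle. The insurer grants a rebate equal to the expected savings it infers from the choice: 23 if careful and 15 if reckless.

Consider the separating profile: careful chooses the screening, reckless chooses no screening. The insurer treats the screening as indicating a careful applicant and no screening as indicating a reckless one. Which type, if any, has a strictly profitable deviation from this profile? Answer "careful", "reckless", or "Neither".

reckless

The screening pays 23; no screening pays 15.
careful: assigned the screening, nets 23 − 4 = 19; deviating to no screening nets 15.
reckless: assigned no screening, nets 15; deviating to the screening nets 23 − 6 = 17.
The reckless type gains 2 by deviating.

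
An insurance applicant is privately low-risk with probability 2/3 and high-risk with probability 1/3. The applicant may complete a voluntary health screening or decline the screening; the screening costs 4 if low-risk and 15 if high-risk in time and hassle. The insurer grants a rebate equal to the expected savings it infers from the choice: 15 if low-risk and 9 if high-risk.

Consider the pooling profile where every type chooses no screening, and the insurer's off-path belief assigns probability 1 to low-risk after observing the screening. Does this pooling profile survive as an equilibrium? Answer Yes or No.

Yes

On path, the insurer holds the prior and pays 2/3·15 + 1/3·9 = 13. Off path (the screening), believing low-risk, it pays 15.
low-risk: no screening nets 13; the screening nets 15 − 4 = 11. low-risk stays.
high-risk: no screening nets 13; the screening nets 15 − 15 = 0. high-risk stays.
No type deviates, so pooling is sustained.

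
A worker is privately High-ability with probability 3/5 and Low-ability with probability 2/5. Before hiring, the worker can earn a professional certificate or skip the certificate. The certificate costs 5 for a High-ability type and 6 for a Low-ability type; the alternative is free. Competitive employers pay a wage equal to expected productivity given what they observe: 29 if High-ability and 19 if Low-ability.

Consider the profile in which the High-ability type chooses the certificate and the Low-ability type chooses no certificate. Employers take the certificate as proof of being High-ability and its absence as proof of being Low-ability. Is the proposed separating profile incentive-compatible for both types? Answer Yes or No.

Under these beliefs, the certificate earns wage 29 and no certificate earns wage 19.
High-ability: the certificate nets 29 − 5 = 24; no certificate nets 19. High-ability prefers the certificate.
Low-ability: the certificate nets 29 − 6 = 23; no certificate nets 19. Low-ability would deviate to the certificate.
Low-ability has a profitable deviation, so the profile is not an equilibrium.

No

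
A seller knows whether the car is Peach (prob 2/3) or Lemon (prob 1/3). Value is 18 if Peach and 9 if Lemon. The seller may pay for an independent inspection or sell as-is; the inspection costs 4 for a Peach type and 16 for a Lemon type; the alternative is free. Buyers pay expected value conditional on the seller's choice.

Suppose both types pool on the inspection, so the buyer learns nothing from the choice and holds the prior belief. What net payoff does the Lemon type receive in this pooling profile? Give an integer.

-1

Pooled price = 2/3·18 + 1/3·9 = 15.
Lemon pays cost 16 for the inspection, so net payoff = 15 − 16 = -1.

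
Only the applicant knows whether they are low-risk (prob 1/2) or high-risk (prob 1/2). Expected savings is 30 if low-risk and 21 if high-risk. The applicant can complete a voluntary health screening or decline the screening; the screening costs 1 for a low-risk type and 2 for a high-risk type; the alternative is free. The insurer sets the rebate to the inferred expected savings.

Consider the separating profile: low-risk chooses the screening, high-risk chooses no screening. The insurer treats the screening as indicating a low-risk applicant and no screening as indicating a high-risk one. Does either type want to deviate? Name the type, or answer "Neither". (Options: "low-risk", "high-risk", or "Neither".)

high-risk

The screening pays 30; no screening pays 21.
low-risk: assigned the screening, nets 30 − 1 = 29; deviating to no screening nets 21.
high-risk: assigned no screening, nets 21; deviating to the screening nets 30 − 2 = 28.
The high-risk type gains 7 by deviating.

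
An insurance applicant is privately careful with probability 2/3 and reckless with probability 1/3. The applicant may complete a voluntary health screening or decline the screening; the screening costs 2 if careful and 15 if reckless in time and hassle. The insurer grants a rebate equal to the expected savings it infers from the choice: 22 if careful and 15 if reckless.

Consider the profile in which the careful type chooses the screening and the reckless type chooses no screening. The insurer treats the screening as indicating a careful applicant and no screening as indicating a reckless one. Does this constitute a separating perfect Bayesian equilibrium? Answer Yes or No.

Under these beliefs, the screening earns rebate 22 and no screening earns rebate 15.
careful: the screening nets 22 − 2 = 20; no screening nets 15. careful prefers the screening.
reckless: the screening nets 22 − 15 = 7; no screening nets 15. reckless prefers no screening.
Neither type deviates, so the separating profile is an equilibrium.

Yes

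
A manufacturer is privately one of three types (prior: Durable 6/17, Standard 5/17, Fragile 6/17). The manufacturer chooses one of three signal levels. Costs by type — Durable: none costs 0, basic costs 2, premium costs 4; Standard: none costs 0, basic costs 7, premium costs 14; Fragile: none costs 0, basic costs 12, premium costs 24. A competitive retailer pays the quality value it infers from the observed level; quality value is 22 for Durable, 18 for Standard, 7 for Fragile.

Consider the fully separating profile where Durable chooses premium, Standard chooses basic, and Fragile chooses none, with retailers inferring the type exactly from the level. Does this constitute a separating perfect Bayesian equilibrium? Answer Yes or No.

Separating prices: premium → 22, basic → 18, none → 7.
Durable (assigned premium): none: 7 − 0 = 7; basic: 18 − 2 = 16; premium: 22 − 4 = 18. Durable stays.
Standard (assigned basic): none: 7 − 0 = 7; basic: 18 − 7 = 11; premium: 22 − 14 = 8. Standard stays.
Fragile (assigned none): none: 7 − 0 = 7; basic: 18 − 12 = 6; premium: 22 − 24 = -2. Fragile stays.
Every type prefers its assigned level; separation holds.

Yes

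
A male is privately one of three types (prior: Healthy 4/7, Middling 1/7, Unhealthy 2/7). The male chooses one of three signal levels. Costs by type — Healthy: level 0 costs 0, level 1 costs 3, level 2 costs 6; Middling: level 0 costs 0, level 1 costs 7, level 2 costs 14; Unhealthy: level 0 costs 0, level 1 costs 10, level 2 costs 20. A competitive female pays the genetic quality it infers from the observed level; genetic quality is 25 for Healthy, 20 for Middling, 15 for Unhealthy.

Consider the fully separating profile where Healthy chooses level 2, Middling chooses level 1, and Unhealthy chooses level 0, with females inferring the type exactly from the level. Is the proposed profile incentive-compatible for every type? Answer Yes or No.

Separating mating payoffs: level 2 → 25, level 1 → 20, level 0 → 15.
Healthy (assigned level 2): level 0: 15 − 0 = 15; level 1: 20 − 3 = 17; level 2: 25 − 6 = 19. Healthy stays.
Middling (assigned level 1): level 0: 15 − 0 = 15; level 1: 20 − 7 = 13; level 2: 25 − 14 = 11. Middling prefers level 0.
Unhealthy (assigned level 0): level 0: 15 − 0 = 15; level 1: 20 − 10 = 10; level 2: 25 − 20 = 5. Unhealthy stays.
At least one type deviates; the separating profile fails.

No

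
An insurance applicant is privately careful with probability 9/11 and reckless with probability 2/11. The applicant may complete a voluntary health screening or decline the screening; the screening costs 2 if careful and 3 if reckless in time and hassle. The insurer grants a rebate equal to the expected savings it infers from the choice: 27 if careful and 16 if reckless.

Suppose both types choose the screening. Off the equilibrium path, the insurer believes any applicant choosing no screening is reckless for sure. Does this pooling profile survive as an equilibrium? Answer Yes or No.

On path, the insurer holds the prior and pays 9/11·27 + 2/11·16 = 25. Off path (no screening), believing reckless, it pays 16.
careful: the screening nets 25 − 2 = 23; no screening nets 16. careful stays.
reckless: the screening nets 25 − 3 = 22; no screening nets 16. reckless stays.
No type deviates, so pooling is sustained.

Yes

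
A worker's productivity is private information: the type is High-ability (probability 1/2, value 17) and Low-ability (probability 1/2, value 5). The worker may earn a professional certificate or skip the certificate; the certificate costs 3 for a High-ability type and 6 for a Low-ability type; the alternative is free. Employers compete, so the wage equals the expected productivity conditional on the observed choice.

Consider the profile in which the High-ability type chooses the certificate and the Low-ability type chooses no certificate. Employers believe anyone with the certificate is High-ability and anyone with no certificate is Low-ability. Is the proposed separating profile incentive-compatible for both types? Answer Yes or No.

No

Under these beliefs, the certificate earns wage 17 and no certificate earns wage 5.
High-ability: the certificate nets 17 − 3 = 14; no certificate nets 5. High-ability prefers the certificate.
Low-ability: the certificate nets 17 − 6 = 11; no certificate nets 5. Low-ability would deviate to the certificate.
Low-ability has a profitable deviation, so the profile is not an equilibrium.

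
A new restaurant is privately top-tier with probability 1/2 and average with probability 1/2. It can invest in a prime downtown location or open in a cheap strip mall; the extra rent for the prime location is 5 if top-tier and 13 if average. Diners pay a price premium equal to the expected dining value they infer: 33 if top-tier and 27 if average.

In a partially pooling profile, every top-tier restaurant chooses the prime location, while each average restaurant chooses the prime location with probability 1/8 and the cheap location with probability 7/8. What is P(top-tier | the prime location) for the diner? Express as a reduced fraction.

P(the prime location) = (1/2)·1 + (1/2)·(1/8) = 9/16.
By Bayes' rule, P(top-tier | the prime location) = (1/2) / (9/16) = 8/9.

8/9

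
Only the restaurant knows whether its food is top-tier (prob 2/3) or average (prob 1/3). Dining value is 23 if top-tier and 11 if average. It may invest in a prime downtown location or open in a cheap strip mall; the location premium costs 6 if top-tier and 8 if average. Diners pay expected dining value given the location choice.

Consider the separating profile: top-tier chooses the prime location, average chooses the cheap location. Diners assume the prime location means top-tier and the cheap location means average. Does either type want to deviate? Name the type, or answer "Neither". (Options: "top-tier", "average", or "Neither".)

average

The prime location pays 23; the cheap location pays 11.
top-tier: assigned the prime location, nets 23 − 6 = 17; deviating to the cheap location nets 11.
average: assigned the cheap location, nets 11; deviating to the prime location nets 23 − 8 = 15.
The average type gains 4 by deviating.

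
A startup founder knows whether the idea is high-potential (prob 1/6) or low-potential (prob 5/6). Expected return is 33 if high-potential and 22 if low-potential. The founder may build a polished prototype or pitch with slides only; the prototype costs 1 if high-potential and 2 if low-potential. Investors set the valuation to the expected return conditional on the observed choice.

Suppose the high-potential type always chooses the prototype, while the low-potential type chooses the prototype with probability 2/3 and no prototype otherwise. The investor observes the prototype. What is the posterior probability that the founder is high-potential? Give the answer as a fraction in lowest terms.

3/13

P(the prototype) = (1/6)·1 + (5/6)·(2/3) = 13/18.
By Bayes' rule, P(high-potential | the prototype) = (1/6) / (13/18) = 3/13.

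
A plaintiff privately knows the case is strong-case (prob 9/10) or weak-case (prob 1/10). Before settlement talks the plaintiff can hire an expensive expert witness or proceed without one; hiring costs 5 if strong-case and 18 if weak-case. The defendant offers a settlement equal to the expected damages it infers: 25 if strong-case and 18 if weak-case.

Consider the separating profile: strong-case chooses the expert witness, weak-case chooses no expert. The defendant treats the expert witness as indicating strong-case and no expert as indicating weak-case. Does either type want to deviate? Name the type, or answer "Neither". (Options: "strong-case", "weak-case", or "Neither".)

Neither

The expert witness pays 25; no expert pays 18.
strong-case: assigned the expert witness, nets 25 − 5 = 20; deviating to no expert nets 18.
weak-case: assigned no expert, nets 18; deviating to the expert witness nets 25 − 18 = 7.
Both types strictly prefer their assigned action; no profitable deviation.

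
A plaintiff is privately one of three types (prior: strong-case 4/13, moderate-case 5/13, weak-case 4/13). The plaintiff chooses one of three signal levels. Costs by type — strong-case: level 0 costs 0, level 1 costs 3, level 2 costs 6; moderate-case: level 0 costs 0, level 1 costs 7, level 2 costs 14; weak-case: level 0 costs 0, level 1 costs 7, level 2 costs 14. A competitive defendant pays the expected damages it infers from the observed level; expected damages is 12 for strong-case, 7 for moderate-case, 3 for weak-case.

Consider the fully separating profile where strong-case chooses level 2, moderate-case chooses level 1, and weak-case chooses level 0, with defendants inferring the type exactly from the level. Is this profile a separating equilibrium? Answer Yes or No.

Separating settlements: level 2 → 12, level 1 → 7, level 0 → 3.
strong-case (assigned level 2): level 0: 3 − 0 = 3; level 1: 7 − 3 = 4; level 2: 12 − 6 = 6. strong-case stays.
moderate-case (assigned level 1): level 0: 3 − 0 = 3; level 1: 7 − 7 = 0; level 2: 12 − 14 = -2. moderate-case prefers level 0.
weak-case (assigned level 0): level 0: 3 − 0 = 3; level 1: 7 − 7 = 0; level 2: 12 − 14 = -2. weak-case stays.
At least one type deviates; the separating profile fails.

No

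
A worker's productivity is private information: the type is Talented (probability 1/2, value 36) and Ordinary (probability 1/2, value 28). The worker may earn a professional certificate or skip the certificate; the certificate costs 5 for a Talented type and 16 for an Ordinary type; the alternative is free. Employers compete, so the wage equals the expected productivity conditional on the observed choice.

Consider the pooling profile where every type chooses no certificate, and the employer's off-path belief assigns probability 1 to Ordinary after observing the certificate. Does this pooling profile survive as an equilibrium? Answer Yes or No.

Yes

On path, the employer holds the prior and pays 1/2·36 + 1/2·28 = 32. Off path (the certificate), believing Ordinary, it pays 28.
Talented: no certificate nets 32; the certificate nets 28 − 5 = 23. Talented stays.
Ordinary: no certificate nets 32; the certificate nets 28 − 16 = 12. Ordinary stays.
No type deviates, so pooling is sustained.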